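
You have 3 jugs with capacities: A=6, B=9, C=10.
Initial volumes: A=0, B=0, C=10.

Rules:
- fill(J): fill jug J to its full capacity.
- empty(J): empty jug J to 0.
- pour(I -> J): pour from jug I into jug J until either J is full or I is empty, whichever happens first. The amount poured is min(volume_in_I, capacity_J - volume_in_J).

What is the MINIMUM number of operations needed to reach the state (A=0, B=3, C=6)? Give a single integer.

BFS from (A=0, B=0, C=10). One shortest path:
  1. fill(B) -> (A=0 B=9 C=10)
  2. empty(C) -> (A=0 B=9 C=0)
  3. pour(B -> A) -> (A=6 B=3 C=0)
  4. pour(A -> C) -> (A=0 B=3 C=6)
Reached target in 4 moves.

Answer: 4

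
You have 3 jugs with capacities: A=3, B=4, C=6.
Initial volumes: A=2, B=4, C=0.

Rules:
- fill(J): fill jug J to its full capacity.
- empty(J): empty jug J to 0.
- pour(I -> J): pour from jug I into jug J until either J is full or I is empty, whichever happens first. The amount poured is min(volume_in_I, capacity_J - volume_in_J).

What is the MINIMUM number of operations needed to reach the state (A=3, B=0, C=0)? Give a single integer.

BFS from (A=2, B=4, C=0). One shortest path:
  1. fill(A) -> (A=3 B=4 C=0)
  2. empty(B) -> (A=3 B=0 C=0)
Reached target in 2 moves.

Answer: 2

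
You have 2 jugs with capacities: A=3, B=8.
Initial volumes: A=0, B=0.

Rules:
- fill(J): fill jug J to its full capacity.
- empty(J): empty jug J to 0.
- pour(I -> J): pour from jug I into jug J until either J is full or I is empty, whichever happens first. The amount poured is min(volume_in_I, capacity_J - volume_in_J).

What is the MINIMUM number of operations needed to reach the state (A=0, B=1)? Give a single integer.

BFS from (A=0, B=0). One shortest path:
  1. fill(A) -> (A=3 B=0)
  2. pour(A -> B) -> (A=0 B=3)
  3. fill(A) -> (A=3 B=3)
  4. pour(A -> B) -> (A=0 B=6)
  5. fill(A) -> (A=3 B=6)
  6. pour(A -> B) -> (A=1 B=8)
  7. empty(B) -> (A=1 B=0)
  8. pour(A -> B) -> (A=0 B=1)
Reached target in 8 moves.

Answer: 8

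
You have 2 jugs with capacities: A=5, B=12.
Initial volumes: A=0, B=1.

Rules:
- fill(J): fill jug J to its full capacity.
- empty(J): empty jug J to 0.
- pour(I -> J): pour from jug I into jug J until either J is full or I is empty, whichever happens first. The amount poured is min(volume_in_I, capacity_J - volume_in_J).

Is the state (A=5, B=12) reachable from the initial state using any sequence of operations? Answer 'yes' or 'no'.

BFS from (A=0, B=1):
  1. fill(A) -> (A=5 B=1)
  2. fill(B) -> (A=5 B=12)
Target reached → yes.

Answer: yes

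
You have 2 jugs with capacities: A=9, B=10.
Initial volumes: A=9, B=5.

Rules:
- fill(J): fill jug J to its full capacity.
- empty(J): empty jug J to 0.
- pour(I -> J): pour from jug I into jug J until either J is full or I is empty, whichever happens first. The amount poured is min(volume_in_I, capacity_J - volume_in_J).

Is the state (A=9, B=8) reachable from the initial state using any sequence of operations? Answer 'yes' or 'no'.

Answer: yes

Derivation:
BFS from (A=9, B=5):
  1. empty(B) -> (A=9 B=0)
  2. pour(A -> B) -> (A=0 B=9)
  3. fill(A) -> (A=9 B=9)
  4. pour(A -> B) -> (A=8 B=10)
  5. empty(B) -> (A=8 B=0)
  6. pour(A -> B) -> (A=0 B=8)
  7. fill(A) -> (A=9 B=8)
Target reached → yes.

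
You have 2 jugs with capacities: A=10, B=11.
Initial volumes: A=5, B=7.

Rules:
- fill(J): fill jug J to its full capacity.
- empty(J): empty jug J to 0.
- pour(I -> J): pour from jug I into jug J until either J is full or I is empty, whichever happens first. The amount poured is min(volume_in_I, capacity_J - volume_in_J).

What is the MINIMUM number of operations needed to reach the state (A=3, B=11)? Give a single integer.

BFS from (A=5, B=7). One shortest path:
  1. empty(B) -> (A=5 B=0)
  2. pour(A -> B) -> (A=0 B=5)
  3. fill(A) -> (A=10 B=5)
  4. pour(A -> B) -> (A=4 B=11)
  5. empty(B) -> (A=4 B=0)
  6. pour(A -> B) -> (A=0 B=4)
  7. fill(A) -> (A=10 B=4)
  8. pour(A -> B) -> (A=3 B=11)
Reached target in 8 moves.

Answer: 8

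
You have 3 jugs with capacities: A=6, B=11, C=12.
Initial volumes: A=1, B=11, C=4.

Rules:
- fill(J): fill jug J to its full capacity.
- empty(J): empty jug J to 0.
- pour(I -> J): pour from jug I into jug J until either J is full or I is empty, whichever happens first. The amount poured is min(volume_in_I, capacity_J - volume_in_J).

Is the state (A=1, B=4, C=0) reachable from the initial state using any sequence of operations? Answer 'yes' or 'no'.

BFS from (A=1, B=11, C=4):
  1. empty(B) -> (A=1 B=0 C=4)
  2. pour(C -> B) -> (A=1 B=4 C=0)
Target reached → yes.

Answer: yes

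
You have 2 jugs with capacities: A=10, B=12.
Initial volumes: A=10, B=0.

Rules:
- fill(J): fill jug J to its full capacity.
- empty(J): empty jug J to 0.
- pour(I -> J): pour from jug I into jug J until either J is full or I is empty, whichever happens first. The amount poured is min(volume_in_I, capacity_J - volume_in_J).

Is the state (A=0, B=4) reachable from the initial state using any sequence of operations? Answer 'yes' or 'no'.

BFS from (A=10, B=0):
  1. empty(A) -> (A=0 B=0)
  2. fill(B) -> (A=0 B=12)
  3. pour(B -> A) -> (A=10 B=2)
  4. empty(A) -> (A=0 B=2)
  5. pour(B -> A) -> (A=2 B=0)
  6. fill(B) -> (A=2 B=12)
  7. pour(B -> A) -> (A=10 B=4)
  8. empty(A) -> (A=0 B=4)
Target reached → yes.

Answer: yes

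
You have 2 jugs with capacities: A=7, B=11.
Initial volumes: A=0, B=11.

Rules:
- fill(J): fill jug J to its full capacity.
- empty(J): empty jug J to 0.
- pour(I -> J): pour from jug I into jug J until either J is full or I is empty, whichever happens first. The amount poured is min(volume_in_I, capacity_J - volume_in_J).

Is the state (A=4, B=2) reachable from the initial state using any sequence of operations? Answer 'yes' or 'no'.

Answer: no

Derivation:
BFS explored all 36 reachable states.
Reachable set includes: (0,0), (0,1), (0,2), (0,3), (0,4), (0,5), (0,6), (0,7), (0,8), (0,9), (0,10), (0,11) ...
Target (A=4, B=2) not in reachable set → no.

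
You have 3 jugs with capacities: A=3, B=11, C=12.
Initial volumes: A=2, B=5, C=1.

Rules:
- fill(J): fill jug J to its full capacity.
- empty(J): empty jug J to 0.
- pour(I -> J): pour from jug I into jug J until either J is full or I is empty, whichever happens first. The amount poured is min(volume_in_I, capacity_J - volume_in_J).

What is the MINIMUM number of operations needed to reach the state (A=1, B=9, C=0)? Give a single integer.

Answer: 7

Derivation:
BFS from (A=2, B=5, C=1). One shortest path:
  1. fill(A) -> (A=3 B=5 C=1)
  2. pour(A -> B) -> (A=0 B=8 C=1)
  3. pour(C -> A) -> (A=1 B=8 C=0)
  4. fill(C) -> (A=1 B=8 C=12)
  5. pour(C -> B) -> (A=1 B=11 C=9)
  6. empty(B) -> (A=1 B=0 C=9)
  7. pour(C -> B) -> (A=1 B=9 C=0)
Reached target in 7 moves.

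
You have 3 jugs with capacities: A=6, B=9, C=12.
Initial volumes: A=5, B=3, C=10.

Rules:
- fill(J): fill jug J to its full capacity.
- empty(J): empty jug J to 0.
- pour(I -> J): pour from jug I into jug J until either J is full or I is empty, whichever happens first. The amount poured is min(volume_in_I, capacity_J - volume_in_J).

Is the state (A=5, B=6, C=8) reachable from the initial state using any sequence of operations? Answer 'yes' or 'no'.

Answer: no

Derivation:
BFS explored all 367 reachable states.
Reachable set includes: (0,0,0), (0,0,1), (0,0,2), (0,0,3), (0,0,4), (0,0,5), (0,0,6), (0,0,7), (0,0,8), (0,0,9), (0,0,10), (0,0,11) ...
Target (A=5, B=6, C=8) not in reachable set → no.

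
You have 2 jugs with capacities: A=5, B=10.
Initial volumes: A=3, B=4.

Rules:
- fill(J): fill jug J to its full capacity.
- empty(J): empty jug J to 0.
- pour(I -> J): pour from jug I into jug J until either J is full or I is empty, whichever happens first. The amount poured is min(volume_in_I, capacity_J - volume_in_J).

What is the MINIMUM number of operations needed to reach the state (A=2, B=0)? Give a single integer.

Answer: 3

Derivation:
BFS from (A=3, B=4). One shortest path:
  1. pour(B -> A) -> (A=5 B=2)
  2. empty(A) -> (A=0 B=2)
  3. pour(B -> A) -> (A=2 B=0)
Reached target in 3 moves.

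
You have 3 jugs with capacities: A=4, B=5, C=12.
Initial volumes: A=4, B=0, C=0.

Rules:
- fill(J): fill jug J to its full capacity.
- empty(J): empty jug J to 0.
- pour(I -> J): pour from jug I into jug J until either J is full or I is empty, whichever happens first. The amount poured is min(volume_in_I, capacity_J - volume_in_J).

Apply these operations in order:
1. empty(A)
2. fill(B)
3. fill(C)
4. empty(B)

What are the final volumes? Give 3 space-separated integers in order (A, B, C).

Step 1: empty(A) -> (A=0 B=0 C=0)
Step 2: fill(B) -> (A=0 B=5 C=0)
Step 3: fill(C) -> (A=0 B=5 C=12)
Step 4: empty(B) -> (A=0 B=0 C=12)

Answer: 0 0 12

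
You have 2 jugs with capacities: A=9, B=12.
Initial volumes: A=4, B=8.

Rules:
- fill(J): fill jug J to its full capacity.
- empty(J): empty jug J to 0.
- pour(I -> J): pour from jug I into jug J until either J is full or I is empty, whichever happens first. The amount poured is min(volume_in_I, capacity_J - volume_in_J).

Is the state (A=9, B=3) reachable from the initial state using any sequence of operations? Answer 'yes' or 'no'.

BFS from (A=4, B=8):
  1. pour(B -> A) -> (A=9 B=3)
Target reached → yes.

Answer: yes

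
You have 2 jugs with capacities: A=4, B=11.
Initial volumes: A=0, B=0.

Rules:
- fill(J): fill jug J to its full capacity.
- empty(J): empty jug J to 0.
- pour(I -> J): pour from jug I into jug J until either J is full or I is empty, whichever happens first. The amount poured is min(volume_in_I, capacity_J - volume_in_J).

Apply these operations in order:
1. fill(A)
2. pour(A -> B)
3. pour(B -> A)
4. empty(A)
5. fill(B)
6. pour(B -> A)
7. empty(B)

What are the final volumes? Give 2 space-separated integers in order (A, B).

Step 1: fill(A) -> (A=4 B=0)
Step 2: pour(A -> B) -> (A=0 B=4)
Step 3: pour(B -> A) -> (A=4 B=0)
Step 4: empty(A) -> (A=0 B=0)
Step 5: fill(B) -> (A=0 B=11)
Step 6: pour(B -> A) -> (A=4 B=7)
Step 7: empty(B) -> (A=4 B=0)

Answer: 4 0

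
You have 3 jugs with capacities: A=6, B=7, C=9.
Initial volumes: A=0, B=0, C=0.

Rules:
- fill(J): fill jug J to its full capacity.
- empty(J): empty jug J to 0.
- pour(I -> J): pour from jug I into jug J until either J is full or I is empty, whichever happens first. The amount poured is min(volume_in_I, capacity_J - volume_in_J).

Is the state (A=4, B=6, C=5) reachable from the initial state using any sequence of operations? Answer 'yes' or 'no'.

Answer: no

Derivation:
BFS explored all 320 reachable states.
Reachable set includes: (0,0,0), (0,0,1), (0,0,2), (0,0,3), (0,0,4), (0,0,5), (0,0,6), (0,0,7), (0,0,8), (0,0,9), (0,1,0), (0,1,1) ...
Target (A=4, B=6, C=5) not in reachable set → no.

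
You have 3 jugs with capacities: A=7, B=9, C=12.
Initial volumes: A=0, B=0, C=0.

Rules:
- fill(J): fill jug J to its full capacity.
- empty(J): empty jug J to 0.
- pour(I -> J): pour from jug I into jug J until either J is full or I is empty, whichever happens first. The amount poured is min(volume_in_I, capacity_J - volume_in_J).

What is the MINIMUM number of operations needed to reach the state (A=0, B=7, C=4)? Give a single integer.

Answer: 8

Derivation:
BFS from (A=0, B=0, C=0). One shortest path:
  1. fill(A) -> (A=7 B=0 C=0)
  2. fill(B) -> (A=7 B=9 C=0)
  3. pour(A -> C) -> (A=0 B=9 C=7)
  4. fill(A) -> (A=7 B=9 C=7)
  5. pour(B -> C) -> (A=7 B=4 C=12)
  6. empty(C) -> (A=7 B=4 C=0)
  7. pour(B -> C) -> (A=7 B=0 C=4)
  8. pour(A -> B) -> (A=0 B=7 C=4)
Reached target in 8 moves.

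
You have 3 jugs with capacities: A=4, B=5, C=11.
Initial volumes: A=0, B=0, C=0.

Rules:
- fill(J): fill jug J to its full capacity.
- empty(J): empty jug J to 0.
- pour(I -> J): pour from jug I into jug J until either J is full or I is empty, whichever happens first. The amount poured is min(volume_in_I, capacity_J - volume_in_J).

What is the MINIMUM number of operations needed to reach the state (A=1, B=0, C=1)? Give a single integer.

Answer: 7

Derivation:
BFS from (A=0, B=0, C=0). One shortest path:
  1. fill(C) -> (A=0 B=0 C=11)
  2. pour(C -> B) -> (A=0 B=5 C=6)
  3. empty(B) -> (A=0 B=0 C=6)
  4. pour(C -> B) -> (A=0 B=5 C=1)
  5. pour(B -> A) -> (A=4 B=1 C=1)
  6. empty(A) -> (A=0 B=1 C=1)
  7. pour(B -> A) -> (A=1 B=0 C=1)
Reached target in 7 moves.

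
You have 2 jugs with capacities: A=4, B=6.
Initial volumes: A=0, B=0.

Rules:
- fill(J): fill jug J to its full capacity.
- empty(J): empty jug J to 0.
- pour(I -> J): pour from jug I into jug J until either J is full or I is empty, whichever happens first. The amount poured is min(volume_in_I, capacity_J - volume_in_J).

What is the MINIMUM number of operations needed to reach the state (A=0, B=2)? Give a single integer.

Answer: 3

Derivation:
BFS from (A=0, B=0). One shortest path:
  1. fill(B) -> (A=0 B=6)
  2. pour(B -> A) -> (A=4 B=2)
  3. empty(A) -> (A=0 B=2)
Reached target in 3 moves.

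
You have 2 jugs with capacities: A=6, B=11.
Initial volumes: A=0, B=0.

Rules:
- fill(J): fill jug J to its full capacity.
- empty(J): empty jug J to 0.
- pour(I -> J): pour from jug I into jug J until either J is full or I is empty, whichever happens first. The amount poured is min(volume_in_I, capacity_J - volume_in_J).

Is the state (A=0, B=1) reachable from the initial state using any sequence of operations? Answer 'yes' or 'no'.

Answer: yes

Derivation:
BFS from (A=0, B=0):
  1. fill(A) -> (A=6 B=0)
  2. pour(A -> B) -> (A=0 B=6)
  3. fill(A) -> (A=6 B=6)
  4. pour(A -> B) -> (A=1 B=11)
  5. empty(B) -> (A=1 B=0)
  6. pour(A -> B) -> (A=0 B=1)
Target reached → yes.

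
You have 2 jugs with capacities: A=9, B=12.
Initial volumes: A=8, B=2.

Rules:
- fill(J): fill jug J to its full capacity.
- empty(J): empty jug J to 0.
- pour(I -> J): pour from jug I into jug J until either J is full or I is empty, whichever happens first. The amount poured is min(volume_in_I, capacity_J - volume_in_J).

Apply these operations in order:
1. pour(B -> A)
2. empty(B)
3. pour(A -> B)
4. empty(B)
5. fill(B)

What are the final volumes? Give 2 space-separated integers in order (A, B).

Answer: 0 12

Derivation:
Step 1: pour(B -> A) -> (A=9 B=1)
Step 2: empty(B) -> (A=9 B=0)
Step 3: pour(A -> B) -> (A=0 B=9)
Step 4: empty(B) -> (A=0 B=0)
Step 5: fill(B) -> (A=0 B=12)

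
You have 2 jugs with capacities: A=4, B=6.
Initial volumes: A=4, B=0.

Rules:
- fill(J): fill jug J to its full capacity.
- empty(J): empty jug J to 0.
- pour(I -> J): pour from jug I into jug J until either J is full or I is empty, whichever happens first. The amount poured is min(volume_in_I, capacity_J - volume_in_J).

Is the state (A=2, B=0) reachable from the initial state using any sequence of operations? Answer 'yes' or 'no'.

Answer: yes

Derivation:
BFS from (A=4, B=0):
  1. pour(A -> B) -> (A=0 B=4)
  2. fill(A) -> (A=4 B=4)
  3. pour(A -> B) -> (A=2 B=6)
  4. empty(B) -> (A=2 B=0)
Target reached → yes.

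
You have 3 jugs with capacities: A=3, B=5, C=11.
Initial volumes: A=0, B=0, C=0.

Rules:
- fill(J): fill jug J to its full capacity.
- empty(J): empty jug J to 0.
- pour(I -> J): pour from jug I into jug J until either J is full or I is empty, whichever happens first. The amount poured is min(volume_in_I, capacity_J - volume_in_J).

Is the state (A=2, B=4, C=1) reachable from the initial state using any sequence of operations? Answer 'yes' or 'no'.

BFS explored all 208 reachable states.
Reachable set includes: (0,0,0), (0,0,1), (0,0,2), (0,0,3), (0,0,4), (0,0,5), (0,0,6), (0,0,7), (0,0,8), (0,0,9), (0,0,10), (0,0,11) ...
Target (A=2, B=4, C=1) not in reachable set → no.

Answer: no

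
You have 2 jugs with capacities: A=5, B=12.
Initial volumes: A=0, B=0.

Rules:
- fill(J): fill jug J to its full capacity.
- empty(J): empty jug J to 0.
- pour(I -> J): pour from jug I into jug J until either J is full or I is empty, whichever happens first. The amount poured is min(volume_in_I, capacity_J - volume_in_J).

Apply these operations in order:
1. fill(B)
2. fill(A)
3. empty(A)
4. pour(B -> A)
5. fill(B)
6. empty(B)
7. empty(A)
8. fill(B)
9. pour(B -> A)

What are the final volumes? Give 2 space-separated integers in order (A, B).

Answer: 5 7

Derivation:
Step 1: fill(B) -> (A=0 B=12)
Step 2: fill(A) -> (A=5 B=12)
Step 3: empty(A) -> (A=0 B=12)
Step 4: pour(B -> A) -> (A=5 B=7)
Step 5: fill(B) -> (A=5 B=12)
Step 6: empty(B) -> (A=5 B=0)
Step 7: empty(A) -> (A=0 B=0)
Step 8: fill(B) -> (A=0 B=12)
Step 9: pour(B -> A) -> (A=5 B=7)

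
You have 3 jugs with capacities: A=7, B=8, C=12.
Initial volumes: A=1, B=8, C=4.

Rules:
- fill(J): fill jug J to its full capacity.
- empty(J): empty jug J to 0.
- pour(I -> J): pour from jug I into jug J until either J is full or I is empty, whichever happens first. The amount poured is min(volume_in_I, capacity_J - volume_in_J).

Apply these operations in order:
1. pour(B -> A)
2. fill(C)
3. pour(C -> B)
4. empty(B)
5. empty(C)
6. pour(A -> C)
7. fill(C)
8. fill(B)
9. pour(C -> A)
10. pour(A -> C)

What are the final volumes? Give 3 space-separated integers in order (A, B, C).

Answer: 0 8 12

Derivation:
Step 1: pour(B -> A) -> (A=7 B=2 C=4)
Step 2: fill(C) -> (A=7 B=2 C=12)
Step 3: pour(C -> B) -> (A=7 B=8 C=6)
Step 4: empty(B) -> (A=7 B=0 C=6)
Step 5: empty(C) -> (A=7 B=0 C=0)
Step 6: pour(A -> C) -> (A=0 B=0 C=7)
Step 7: fill(C) -> (A=0 B=0 C=12)
Step 8: fill(B) -> (A=0 B=8 C=12)
Step 9: pour(C -> A) -> (A=7 B=8 C=5)
Step 10: pour(A -> C) -> (A=0 B=8 C=12)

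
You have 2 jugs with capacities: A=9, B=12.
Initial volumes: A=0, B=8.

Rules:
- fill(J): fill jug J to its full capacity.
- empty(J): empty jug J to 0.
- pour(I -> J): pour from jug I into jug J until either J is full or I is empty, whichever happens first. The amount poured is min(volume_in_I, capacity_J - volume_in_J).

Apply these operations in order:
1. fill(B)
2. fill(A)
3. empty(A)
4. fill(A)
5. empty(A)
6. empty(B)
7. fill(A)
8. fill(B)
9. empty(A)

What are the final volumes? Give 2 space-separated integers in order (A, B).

Step 1: fill(B) -> (A=0 B=12)
Step 2: fill(A) -> (A=9 B=12)
Step 3: empty(A) -> (A=0 B=12)
Step 4: fill(A) -> (A=9 B=12)
Step 5: empty(A) -> (A=0 B=12)
Step 6: empty(B) -> (A=0 B=0)
Step 7: fill(A) -> (A=9 B=0)
Step 8: fill(B) -> (A=9 B=12)
Step 9: empty(A) -> (A=0 B=12)

Answer: 0 12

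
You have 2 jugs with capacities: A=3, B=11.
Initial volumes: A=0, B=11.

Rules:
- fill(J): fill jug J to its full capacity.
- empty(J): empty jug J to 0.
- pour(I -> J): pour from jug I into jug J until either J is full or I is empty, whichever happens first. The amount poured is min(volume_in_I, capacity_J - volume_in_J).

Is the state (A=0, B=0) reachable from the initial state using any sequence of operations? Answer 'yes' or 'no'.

BFS from (A=0, B=11):
  1. empty(B) -> (A=0 B=0)
Target reached → yes.

Answer: yes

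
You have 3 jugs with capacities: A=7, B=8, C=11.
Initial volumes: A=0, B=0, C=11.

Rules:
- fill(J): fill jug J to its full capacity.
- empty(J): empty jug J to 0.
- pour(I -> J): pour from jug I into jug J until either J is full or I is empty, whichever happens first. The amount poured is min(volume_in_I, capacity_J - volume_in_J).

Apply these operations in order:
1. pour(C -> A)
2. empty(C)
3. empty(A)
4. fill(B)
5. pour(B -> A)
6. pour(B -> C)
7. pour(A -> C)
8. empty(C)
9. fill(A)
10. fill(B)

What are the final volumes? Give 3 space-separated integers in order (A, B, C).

Step 1: pour(C -> A) -> (A=7 B=0 C=4)
Step 2: empty(C) -> (A=7 B=0 C=0)
Step 3: empty(A) -> (A=0 B=0 C=0)
Step 4: fill(B) -> (A=0 B=8 C=0)
Step 5: pour(B -> A) -> (A=7 B=1 C=0)
Step 6: pour(B -> C) -> (A=7 B=0 C=1)
Step 7: pour(A -> C) -> (A=0 B=0 C=8)
Step 8: empty(C) -> (A=0 B=0 C=0)
Step 9: fill(A) -> (A=7 B=0 C=0)
Step 10: fill(B) -> (A=7 B=8 C=0)

Answer: 7 8 0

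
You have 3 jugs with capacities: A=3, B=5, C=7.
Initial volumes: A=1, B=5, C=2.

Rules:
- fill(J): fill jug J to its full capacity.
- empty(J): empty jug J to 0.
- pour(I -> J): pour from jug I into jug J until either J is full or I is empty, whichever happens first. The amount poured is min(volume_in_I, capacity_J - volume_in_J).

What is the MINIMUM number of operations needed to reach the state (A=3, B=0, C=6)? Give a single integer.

BFS from (A=1, B=5, C=2). One shortest path:
  1. empty(C) -> (A=1 B=5 C=0)
  2. pour(A -> C) -> (A=0 B=5 C=1)
  3. fill(A) -> (A=3 B=5 C=1)
  4. pour(B -> C) -> (A=3 B=0 C=6)
Reached target in 4 moves.

Answer: 4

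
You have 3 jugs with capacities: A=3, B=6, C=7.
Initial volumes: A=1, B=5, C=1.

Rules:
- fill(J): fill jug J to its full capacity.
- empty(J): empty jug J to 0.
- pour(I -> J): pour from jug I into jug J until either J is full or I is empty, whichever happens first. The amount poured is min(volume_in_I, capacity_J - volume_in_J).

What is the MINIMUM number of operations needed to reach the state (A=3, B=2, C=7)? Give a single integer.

Answer: 3

Derivation:
BFS from (A=1, B=5, C=1). One shortest path:
  1. empty(A) -> (A=0 B=5 C=1)
  2. fill(C) -> (A=0 B=5 C=7)
  3. pour(B -> A) -> (A=3 B=2 C=7)
Reached target in 3 moves.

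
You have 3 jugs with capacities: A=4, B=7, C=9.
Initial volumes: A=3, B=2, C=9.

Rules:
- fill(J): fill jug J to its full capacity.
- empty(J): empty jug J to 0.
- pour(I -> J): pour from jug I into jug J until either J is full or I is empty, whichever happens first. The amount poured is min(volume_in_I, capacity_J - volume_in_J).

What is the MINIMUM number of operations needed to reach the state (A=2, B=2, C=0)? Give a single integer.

BFS from (A=3, B=2, C=9). One shortest path:
  1. empty(A) -> (A=0 B=2 C=9)
  2. pour(B -> A) -> (A=2 B=0 C=9)
  3. pour(C -> B) -> (A=2 B=7 C=2)
  4. empty(B) -> (A=2 B=0 C=2)
  5. pour(C -> B) -> (A=2 B=2 C=0)
Reached target in 5 moves.

Answer: 5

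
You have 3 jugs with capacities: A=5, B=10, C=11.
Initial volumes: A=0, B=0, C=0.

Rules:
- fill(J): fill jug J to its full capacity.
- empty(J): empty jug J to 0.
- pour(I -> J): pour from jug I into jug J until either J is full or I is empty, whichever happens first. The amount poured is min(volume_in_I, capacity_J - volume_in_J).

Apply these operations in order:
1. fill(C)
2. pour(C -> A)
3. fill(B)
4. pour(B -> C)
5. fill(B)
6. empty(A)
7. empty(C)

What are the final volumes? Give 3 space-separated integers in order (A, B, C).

Step 1: fill(C) -> (A=0 B=0 C=11)
Step 2: pour(C -> A) -> (A=5 B=0 C=6)
Step 3: fill(B) -> (A=5 B=10 C=6)
Step 4: pour(B -> C) -> (A=5 B=5 C=11)
Step 5: fill(B) -> (A=5 B=10 C=11)
Step 6: empty(A) -> (A=0 B=10 C=11)
Step 7: empty(C) -> (A=0 B=10 C=0)

Answer: 0 10 0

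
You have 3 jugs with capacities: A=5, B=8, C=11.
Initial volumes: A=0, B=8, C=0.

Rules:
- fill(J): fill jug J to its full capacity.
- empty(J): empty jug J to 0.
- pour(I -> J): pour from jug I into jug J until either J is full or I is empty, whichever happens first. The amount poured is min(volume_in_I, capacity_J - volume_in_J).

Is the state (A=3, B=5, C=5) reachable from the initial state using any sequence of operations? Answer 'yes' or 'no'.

Answer: no

Derivation:
BFS explored all 368 reachable states.
Reachable set includes: (0,0,0), (0,0,1), (0,0,2), (0,0,3), (0,0,4), (0,0,5), (0,0,6), (0,0,7), (0,0,8), (0,0,9), (0,0,10), (0,0,11) ...
Target (A=3, B=5, C=5) not in reachable set → no.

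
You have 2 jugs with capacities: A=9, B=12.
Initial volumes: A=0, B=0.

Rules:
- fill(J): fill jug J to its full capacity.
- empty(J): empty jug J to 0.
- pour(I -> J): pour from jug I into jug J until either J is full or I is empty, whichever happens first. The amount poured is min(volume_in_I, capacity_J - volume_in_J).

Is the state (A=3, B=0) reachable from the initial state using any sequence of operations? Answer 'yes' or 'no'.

Answer: yes

Derivation:
BFS from (A=0, B=0):
  1. fill(B) -> (A=0 B=12)
  2. pour(B -> A) -> (A=9 B=3)
  3. empty(A) -> (A=0 B=3)
  4. pour(B -> A) -> (A=3 B=0)
Target reached → yes.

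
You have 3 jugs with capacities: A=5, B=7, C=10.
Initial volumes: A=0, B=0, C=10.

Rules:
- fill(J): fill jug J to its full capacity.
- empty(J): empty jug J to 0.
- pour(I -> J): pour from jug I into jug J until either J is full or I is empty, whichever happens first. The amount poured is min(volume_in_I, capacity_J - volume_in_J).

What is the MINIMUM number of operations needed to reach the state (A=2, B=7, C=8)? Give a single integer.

Answer: 5

Derivation:
BFS from (A=0, B=0, C=10). One shortest path:
  1. pour(C -> B) -> (A=0 B=7 C=3)
  2. pour(B -> A) -> (A=5 B=2 C=3)
  3. pour(A -> C) -> (A=0 B=2 C=8)
  4. pour(B -> A) -> (A=2 B=0 C=8)
  5. fill(B) -> (A=2 B=7 C=8)
Reached target in 5 moves.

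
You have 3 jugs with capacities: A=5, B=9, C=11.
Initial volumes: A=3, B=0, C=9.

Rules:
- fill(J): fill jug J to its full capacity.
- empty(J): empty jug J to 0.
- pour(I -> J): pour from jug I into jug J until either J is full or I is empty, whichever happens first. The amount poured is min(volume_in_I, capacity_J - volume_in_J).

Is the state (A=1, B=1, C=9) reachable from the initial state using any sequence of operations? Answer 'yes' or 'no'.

BFS explored all 400 reachable states.
Reachable set includes: (0,0,0), (0,0,1), (0,0,2), (0,0,3), (0,0,4), (0,0,5), (0,0,6), (0,0,7), (0,0,8), (0,0,9), (0,0,10), (0,0,11) ...
Target (A=1, B=1, C=9) not in reachable set → no.

Answer: no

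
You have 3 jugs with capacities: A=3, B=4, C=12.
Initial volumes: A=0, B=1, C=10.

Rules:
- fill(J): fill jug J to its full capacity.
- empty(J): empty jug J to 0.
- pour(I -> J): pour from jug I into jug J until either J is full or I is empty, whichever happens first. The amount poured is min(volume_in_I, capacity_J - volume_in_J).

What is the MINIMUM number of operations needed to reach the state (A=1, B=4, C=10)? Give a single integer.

Answer: 2

Derivation:
BFS from (A=0, B=1, C=10). One shortest path:
  1. pour(B -> A) -> (A=1 B=0 C=10)
  2. fill(B) -> (A=1 B=4 C=10)
Reached target in 2 moves.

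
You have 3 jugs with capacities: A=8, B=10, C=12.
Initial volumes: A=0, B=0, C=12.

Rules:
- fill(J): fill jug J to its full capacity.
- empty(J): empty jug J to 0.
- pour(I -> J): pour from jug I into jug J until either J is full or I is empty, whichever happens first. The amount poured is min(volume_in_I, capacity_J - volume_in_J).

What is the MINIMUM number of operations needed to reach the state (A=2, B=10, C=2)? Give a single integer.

Answer: 5

Derivation:
BFS from (A=0, B=0, C=12). One shortest path:
  1. fill(B) -> (A=0 B=10 C=12)
  2. pour(B -> A) -> (A=8 B=2 C=12)
  3. empty(A) -> (A=0 B=2 C=12)
  4. pour(B -> A) -> (A=2 B=0 C=12)
  5. pour(C -> B) -> (A=2 B=10 C=2)
Reached target in 5 moves.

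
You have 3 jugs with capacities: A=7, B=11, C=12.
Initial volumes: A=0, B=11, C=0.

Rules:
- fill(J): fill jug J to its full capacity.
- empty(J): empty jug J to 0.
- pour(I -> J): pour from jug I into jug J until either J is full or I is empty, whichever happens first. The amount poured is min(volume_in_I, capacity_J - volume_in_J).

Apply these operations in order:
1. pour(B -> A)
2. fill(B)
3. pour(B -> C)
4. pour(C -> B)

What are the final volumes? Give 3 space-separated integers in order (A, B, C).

Answer: 7 11 0

Derivation:
Step 1: pour(B -> A) -> (A=7 B=4 C=0)
Step 2: fill(B) -> (A=7 B=11 C=0)
Step 3: pour(B -> C) -> (A=7 B=0 C=11)
Step 4: pour(C -> B) -> (A=7 B=11 C=0)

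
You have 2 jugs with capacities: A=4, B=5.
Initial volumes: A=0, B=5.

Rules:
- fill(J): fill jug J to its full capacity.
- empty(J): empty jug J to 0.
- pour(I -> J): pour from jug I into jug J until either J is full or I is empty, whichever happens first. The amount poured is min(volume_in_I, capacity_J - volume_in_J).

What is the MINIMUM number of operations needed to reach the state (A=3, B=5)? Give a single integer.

BFS from (A=0, B=5). One shortest path:
  1. fill(A) -> (A=4 B=5)
  2. empty(B) -> (A=4 B=0)
  3. pour(A -> B) -> (A=0 B=4)
  4. fill(A) -> (A=4 B=4)
  5. pour(A -> B) -> (A=3 B=5)
Reached target in 5 moves.

Answer: 5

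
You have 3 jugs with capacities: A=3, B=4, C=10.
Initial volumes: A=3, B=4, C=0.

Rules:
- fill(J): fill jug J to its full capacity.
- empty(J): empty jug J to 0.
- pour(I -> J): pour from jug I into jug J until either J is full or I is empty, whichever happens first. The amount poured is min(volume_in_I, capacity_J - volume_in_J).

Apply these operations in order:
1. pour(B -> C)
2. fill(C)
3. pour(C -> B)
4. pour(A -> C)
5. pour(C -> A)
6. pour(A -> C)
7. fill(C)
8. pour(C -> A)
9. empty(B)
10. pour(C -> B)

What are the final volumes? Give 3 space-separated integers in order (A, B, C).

Step 1: pour(B -> C) -> (A=3 B=0 C=4)
Step 2: fill(C) -> (A=3 B=0 C=10)
Step 3: pour(C -> B) -> (A=3 B=4 C=6)
Step 4: pour(A -> C) -> (A=0 B=4 C=9)
Step 5: pour(C -> A) -> (A=3 B=4 C=6)
Step 6: pour(A -> C) -> (A=0 B=4 C=9)
Step 7: fill(C) -> (A=0 B=4 C=10)
Step 8: pour(C -> A) -> (A=3 B=4 C=7)
Step 9: empty(B) -> (A=3 B=0 C=7)
Step 10: pour(C -> B) -> (A=3 B=4 C=3)

Answer: 3 4 3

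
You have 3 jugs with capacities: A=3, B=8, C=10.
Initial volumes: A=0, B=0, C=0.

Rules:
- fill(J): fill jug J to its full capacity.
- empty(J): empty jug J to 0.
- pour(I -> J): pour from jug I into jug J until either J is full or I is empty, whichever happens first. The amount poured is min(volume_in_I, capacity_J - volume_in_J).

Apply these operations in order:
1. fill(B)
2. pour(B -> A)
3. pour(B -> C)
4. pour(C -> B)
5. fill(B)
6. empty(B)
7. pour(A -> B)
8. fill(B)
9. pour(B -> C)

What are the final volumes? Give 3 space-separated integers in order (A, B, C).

Answer: 0 0 8

Derivation:
Step 1: fill(B) -> (A=0 B=8 C=0)
Step 2: pour(B -> A) -> (A=3 B=5 C=0)
Step 3: pour(B -> C) -> (A=3 B=0 C=5)
Step 4: pour(C -> B) -> (A=3 B=5 C=0)
Step 5: fill(B) -> (A=3 B=8 C=0)
Step 6: empty(B) -> (A=3 B=0 C=0)
Step 7: pour(A -> B) -> (A=0 B=3 C=0)
Step 8: fill(B) -> (A=0 B=8 C=0)
Step 9: pour(B -> C) -> (A=0 B=0 C=8)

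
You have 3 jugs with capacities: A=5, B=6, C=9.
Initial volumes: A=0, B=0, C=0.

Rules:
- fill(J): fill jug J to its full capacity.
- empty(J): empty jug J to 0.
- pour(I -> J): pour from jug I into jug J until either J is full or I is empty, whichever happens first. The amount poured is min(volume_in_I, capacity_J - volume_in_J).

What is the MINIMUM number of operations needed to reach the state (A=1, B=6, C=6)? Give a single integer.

BFS from (A=0, B=0, C=0). One shortest path:
  1. fill(B) -> (A=0 B=6 C=0)
  2. pour(B -> A) -> (A=5 B=1 C=0)
  3. empty(A) -> (A=0 B=1 C=0)
  4. pour(B -> A) -> (A=1 B=0 C=0)
  5. fill(B) -> (A=1 B=6 C=0)
  6. pour(B -> C) -> (A=1 B=0 C=6)
  7. fill(B) -> (A=1 B=6 C=6)
Reached target in 7 moves.

Answer: 7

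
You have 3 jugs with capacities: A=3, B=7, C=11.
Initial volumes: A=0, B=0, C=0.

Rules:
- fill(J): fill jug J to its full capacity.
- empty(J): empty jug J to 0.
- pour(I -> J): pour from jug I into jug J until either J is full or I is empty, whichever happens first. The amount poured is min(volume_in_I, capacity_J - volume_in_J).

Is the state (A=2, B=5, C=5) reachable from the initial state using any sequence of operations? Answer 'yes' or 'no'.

Answer: no

Derivation:
BFS explored all 264 reachable states.
Reachable set includes: (0,0,0), (0,0,1), (0,0,2), (0,0,3), (0,0,4), (0,0,5), (0,0,6), (0,0,7), (0,0,8), (0,0,9), (0,0,10), (0,0,11) ...
Target (A=2, B=5, C=5) not in reachable set → no.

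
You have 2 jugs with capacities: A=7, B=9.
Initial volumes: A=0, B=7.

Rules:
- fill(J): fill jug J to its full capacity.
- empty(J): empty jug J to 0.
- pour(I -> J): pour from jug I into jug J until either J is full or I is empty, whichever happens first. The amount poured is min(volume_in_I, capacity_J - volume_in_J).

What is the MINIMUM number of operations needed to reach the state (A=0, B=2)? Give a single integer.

Answer: 3

Derivation:
BFS from (A=0, B=7). One shortest path:
  1. fill(B) -> (A=0 B=9)
  2. pour(B -> A) -> (A=7 B=2)
  3. empty(A) -> (A=0 B=2)
Reached target in 3 moves.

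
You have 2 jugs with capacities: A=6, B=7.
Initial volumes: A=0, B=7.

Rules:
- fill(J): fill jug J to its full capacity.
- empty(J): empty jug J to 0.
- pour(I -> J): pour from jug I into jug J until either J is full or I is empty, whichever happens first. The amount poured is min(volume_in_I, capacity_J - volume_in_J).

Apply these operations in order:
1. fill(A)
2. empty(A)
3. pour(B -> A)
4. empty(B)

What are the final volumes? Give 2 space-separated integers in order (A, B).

Answer: 6 0

Derivation:
Step 1: fill(A) -> (A=6 B=7)
Step 2: empty(A) -> (A=0 B=7)
Step 3: pour(B -> A) -> (A=6 B=1)
Step 4: empty(B) -> (A=6 B=0)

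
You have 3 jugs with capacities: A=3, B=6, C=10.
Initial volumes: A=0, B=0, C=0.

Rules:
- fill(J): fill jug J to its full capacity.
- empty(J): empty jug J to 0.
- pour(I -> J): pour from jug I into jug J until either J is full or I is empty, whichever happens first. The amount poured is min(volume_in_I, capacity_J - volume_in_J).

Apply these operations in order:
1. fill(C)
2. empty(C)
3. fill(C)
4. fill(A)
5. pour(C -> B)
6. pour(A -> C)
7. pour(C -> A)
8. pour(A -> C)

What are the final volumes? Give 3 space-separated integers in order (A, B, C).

Answer: 0 6 7

Derivation:
Step 1: fill(C) -> (A=0 B=0 C=10)
Step 2: empty(C) -> (A=0 B=0 C=0)
Step 3: fill(C) -> (A=0 B=0 C=10)
Step 4: fill(A) -> (A=3 B=0 C=10)
Step 5: pour(C -> B) -> (A=3 B=6 C=4)
Step 6: pour(A -> C) -> (A=0 B=6 C=7)
Step 7: pour(C -> A) -> (A=3 B=6 C=4)
Step 8: pour(A -> C) -> (A=0 B=6 C=7)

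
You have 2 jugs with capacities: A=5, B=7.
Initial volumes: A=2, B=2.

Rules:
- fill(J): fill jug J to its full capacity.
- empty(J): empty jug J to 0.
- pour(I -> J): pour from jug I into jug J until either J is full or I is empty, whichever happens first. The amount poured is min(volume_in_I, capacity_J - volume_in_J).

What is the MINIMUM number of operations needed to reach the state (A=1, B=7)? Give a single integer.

BFS from (A=2, B=2). One shortest path:
  1. pour(B -> A) -> (A=4 B=0)
  2. fill(B) -> (A=4 B=7)
  3. pour(B -> A) -> (A=5 B=6)
  4. empty(A) -> (A=0 B=6)
  5. pour(B -> A) -> (A=5 B=1)
  6. empty(A) -> (A=0 B=1)
  7. pour(B -> A) -> (A=1 B=0)
  8. fill(B) -> (A=1 B=7)
Reached target in 8 moves.

Answer: 8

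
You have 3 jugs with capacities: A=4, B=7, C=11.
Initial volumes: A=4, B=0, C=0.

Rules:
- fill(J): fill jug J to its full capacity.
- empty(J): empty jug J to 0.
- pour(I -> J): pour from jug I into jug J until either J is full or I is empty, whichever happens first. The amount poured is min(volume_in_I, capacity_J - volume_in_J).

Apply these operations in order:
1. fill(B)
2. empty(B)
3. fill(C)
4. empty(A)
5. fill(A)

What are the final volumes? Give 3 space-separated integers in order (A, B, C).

Answer: 4 0 11

Derivation:
Step 1: fill(B) -> (A=4 B=7 C=0)
Step 2: empty(B) -> (A=4 B=0 C=0)
Step 3: fill(C) -> (A=4 B=0 C=11)
Step 4: empty(A) -> (A=0 B=0 C=11)
Step 5: fill(A) -> (A=4 B=0 C=11)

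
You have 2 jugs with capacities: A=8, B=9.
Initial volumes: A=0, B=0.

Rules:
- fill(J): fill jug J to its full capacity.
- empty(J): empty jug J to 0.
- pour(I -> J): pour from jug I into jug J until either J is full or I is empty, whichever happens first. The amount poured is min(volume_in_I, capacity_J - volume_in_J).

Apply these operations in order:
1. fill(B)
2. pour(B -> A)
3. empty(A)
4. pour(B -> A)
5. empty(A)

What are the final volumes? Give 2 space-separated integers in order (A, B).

Step 1: fill(B) -> (A=0 B=9)
Step 2: pour(B -> A) -> (A=8 B=1)
Step 3: empty(A) -> (A=0 B=1)
Step 4: pour(B -> A) -> (A=1 B=0)
Step 5: empty(A) -> (A=0 B=0)

Answer: 0 0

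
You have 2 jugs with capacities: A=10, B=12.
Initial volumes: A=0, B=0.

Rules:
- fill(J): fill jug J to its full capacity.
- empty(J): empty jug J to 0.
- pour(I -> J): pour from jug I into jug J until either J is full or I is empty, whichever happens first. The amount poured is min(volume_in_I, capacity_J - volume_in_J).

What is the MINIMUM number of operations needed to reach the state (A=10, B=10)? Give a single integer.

Answer: 3

Derivation:
BFS from (A=0, B=0). One shortest path:
  1. fill(A) -> (A=10 B=0)
  2. pour(A -> B) -> (A=0 B=10)
  3. fill(A) -> (A=10 B=10)
Reached target in 3 moves.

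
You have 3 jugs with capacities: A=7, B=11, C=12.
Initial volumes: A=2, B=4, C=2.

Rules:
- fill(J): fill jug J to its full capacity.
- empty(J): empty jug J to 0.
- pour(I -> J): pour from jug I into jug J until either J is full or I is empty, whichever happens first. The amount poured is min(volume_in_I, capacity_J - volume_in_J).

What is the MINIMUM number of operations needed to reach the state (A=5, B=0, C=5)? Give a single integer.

BFS from (A=2, B=4, C=2). One shortest path:
  1. empty(A) -> (A=0 B=4 C=2)
  2. pour(B -> C) -> (A=0 B=0 C=6)
  3. fill(B) -> (A=0 B=11 C=6)
  4. pour(B -> C) -> (A=0 B=5 C=12)
  5. pour(C -> A) -> (A=7 B=5 C=5)
  6. empty(A) -> (A=0 B=5 C=5)
  7. pour(B -> A) -> (A=5 B=0 C=5)
Reached target in 7 moves.

Answer: 7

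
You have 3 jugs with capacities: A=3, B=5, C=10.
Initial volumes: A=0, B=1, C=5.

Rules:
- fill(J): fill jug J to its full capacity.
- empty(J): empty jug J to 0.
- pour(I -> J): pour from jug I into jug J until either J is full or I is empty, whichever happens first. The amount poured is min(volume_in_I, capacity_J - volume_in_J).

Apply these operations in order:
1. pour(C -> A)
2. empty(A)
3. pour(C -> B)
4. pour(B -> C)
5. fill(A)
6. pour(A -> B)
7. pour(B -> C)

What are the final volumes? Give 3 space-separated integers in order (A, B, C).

Answer: 0 0 6

Derivation:
Step 1: pour(C -> A) -> (A=3 B=1 C=2)
Step 2: empty(A) -> (A=0 B=1 C=2)
Step 3: pour(C -> B) -> (A=0 B=3 C=0)
Step 4: pour(B -> C) -> (A=0 B=0 C=3)
Step 5: fill(A) -> (A=3 B=0 C=3)
Step 6: pour(A -> B) -> (A=0 B=3 C=3)
Step 7: pour(B -> C) -> (A=0 B=0 C=6)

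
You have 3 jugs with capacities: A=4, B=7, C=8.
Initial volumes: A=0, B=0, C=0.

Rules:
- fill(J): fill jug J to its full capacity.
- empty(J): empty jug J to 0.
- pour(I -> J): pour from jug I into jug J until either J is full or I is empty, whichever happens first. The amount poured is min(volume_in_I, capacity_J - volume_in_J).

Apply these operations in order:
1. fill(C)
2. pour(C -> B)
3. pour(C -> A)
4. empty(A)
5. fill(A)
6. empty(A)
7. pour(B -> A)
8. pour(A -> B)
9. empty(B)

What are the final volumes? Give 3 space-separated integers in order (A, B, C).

Answer: 0 0 0

Derivation:
Step 1: fill(C) -> (A=0 B=0 C=8)
Step 2: pour(C -> B) -> (A=0 B=7 C=1)
Step 3: pour(C -> A) -> (A=1 B=7 C=0)
Step 4: empty(A) -> (A=0 B=7 C=0)
Step 5: fill(A) -> (A=4 B=7 C=0)
Step 6: empty(A) -> (A=0 B=7 C=0)
Step 7: pour(B -> A) -> (A=4 B=3 C=0)
Step 8: pour(A -> B) -> (A=0 B=7 C=0)
Step 9: empty(B) -> (A=0 B=0 C=0)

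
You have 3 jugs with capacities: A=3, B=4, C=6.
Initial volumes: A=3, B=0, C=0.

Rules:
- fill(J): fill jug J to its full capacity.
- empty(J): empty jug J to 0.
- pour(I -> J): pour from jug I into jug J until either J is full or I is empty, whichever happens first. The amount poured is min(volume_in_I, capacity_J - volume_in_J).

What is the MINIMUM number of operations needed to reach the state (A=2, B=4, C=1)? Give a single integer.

BFS from (A=3, B=0, C=0). One shortest path:
  1. fill(B) -> (A=3 B=4 C=0)
  2. pour(B -> C) -> (A=3 B=0 C=4)
  3. pour(A -> B) -> (A=0 B=3 C=4)
  4. pour(C -> A) -> (A=3 B=3 C=1)
  5. pour(A -> B) -> (A=2 B=4 C=1)
Reached target in 5 moves.

Answer: 5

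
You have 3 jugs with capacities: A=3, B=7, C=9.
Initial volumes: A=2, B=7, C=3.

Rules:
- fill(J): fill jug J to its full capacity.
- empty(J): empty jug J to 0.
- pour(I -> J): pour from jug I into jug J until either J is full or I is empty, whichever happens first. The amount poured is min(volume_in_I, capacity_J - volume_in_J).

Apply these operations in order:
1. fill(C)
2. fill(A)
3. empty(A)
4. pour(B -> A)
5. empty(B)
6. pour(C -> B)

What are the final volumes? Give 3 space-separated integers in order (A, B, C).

Step 1: fill(C) -> (A=2 B=7 C=9)
Step 2: fill(A) -> (A=3 B=7 C=9)
Step 3: empty(A) -> (A=0 B=7 C=9)
Step 4: pour(B -> A) -> (A=3 B=4 C=9)
Step 5: empty(B) -> (A=3 B=0 C=9)
Step 6: pour(C -> B) -> (A=3 B=7 C=2)

Answer: 3 7 2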